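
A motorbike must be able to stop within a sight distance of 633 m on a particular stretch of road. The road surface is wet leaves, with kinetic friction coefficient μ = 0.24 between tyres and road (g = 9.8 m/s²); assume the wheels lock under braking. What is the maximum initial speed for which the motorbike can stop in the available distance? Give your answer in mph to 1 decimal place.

a = μg = 0.24 × 9.8 = 2.352 m/s².
v²/(2a) = d ⇒ v = √(2 × 2.352 × 633) = √2977.63 = 54.5677 m/s.
54.5677 m/s ÷ 0.44704 = 122.064 mph.

Maximum speed ≈ 122.1 mph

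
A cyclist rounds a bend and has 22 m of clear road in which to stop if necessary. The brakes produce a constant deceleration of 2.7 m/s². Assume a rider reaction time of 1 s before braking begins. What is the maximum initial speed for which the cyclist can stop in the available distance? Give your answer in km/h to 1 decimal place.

Maximum speed ≈ 30.7 km/h

Stopping distance: v·t_r + v²/(2a) = 22 with t_r = 1 s and a = 2.700 m/s².
So v² + 5.400 v − 118.80 = 0.
Positive root: v = −a·t_r + √((a·t_r)² + 2a·d) = −2.700 + √(7.290 + 118.80) = 8.5290 m/s.
8.5290 m/s × 3.6 = 30.704 km/h.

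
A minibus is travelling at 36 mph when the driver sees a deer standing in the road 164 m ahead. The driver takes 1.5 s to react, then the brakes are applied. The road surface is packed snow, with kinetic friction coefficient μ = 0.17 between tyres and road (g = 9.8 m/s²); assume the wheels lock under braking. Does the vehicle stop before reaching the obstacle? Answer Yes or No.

36 mph × 0.44704 = 16.0934 m/s.
a = μg = 0.17 × 9.8 = 1.666 m/s².
Reaction distance = 16.0934 × 1.5 = 24.140 m.
Braking distance = v²/(2a) = 258.998 / 3.332 = 77.730 m.
Total stopping distance = 24.140 + 77.730 = 101.870 m, vs 164 m available — it stops with 164 − 101.870 = 62.130 m to spare.

Yes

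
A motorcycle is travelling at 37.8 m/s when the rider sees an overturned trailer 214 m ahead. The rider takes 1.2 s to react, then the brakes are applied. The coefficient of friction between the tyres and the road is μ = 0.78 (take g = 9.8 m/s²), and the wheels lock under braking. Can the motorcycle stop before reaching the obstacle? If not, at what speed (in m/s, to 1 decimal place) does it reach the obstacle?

a = μg = 0.78 × 9.8 = 7.644 m/s².
Reaction distance = 37.8000 × 1.2 = 45.360 m.
Braking distance = v²/(2a) = 1428.840 / 15.288 = 93.462 m.
Total stopping distance = 45.360 + 93.462 = 138.822 m, vs 214 m available — it stops with 214 − 138.822 = 75.178 m to spare.

Yes — it stops about 75.2 m short of the obstacle, so it never reaches it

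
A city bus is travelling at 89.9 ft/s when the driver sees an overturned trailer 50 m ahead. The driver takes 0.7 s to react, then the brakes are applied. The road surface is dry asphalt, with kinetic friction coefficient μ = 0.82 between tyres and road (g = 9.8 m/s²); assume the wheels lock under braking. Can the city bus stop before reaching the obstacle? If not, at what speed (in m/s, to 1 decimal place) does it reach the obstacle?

No — it strikes the obstacle at 16.0 m/s

89.9 ft/s × 0.3048 = 27.4015 m/s.
a = μg = 0.82 × 9.8 = 8.036 m/s².
Reaction distance = 27.4015 × 0.7 = 19.181 m.
Braking distance needed to stop: v²/(2a) = 750.842 / 16.072 = 46.717 m, so total needed = 19.181 + 46.717 = 65.898 m > 50 m — it cannot stop.
Distance remaining when braking begins: 50 − 19.181 = 30.819 m.
v² = v₀² − 2a·d = 750.842 − 2 × 8.036 × 30.819 = 255.519 m²/s².
v = √255.519 = 15.985 m/s.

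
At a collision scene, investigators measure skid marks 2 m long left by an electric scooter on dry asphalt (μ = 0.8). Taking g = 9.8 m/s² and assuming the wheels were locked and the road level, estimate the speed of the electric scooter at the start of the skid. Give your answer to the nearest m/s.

Deceleration a = μg = 0.8 × 9.8 = 7.840 m/s².
v = √(2a·d) = √(2 × 7.840 × 2) = √31.360 = 5.6000 m/s.

Initial speed ≈ 6 m/s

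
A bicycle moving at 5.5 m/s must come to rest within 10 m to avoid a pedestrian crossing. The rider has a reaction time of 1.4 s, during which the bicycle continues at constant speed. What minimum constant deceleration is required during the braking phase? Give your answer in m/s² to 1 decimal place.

Required deceleration ≈ 6.6 m/s²

Distance covered during reaction = 5.5000 × 1.4 = 7.700 m.
Distance available for braking: 10 − 7.700 = 2.300 m.
v² = 2a·d ⇒ a = v²/(2d) = 5.5000² / (2 × 2.300) = 30.250 / 4.600 = 6.5761 m/s².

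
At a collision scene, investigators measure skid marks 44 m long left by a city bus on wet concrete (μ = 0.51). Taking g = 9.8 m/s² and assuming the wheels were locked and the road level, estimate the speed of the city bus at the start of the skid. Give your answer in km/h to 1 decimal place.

Initial speed ≈ 75.5 km/h

Deceleration a = μg = 0.51 × 9.8 = 4.998 m/s².
v = √(2a·d) = √(2 × 4.998 × 44) = √439.824 = 20.9720 m/s.
= 20.9720 × 3.6 = 75.499 km/h.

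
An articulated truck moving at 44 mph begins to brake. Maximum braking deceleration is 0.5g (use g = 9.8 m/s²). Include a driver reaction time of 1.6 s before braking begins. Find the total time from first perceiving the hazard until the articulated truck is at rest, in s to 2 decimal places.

Total time ≈ 5.61 s

44 mph × 0.44704 = 19.6698 m/s.
a = 0.5 × 9.8 = 4.900 m/s².
Braking time = v/a = 19.6698 / 4.900 = 4.014 s.
Total = 1.6 + 4.014 = 5.614 s.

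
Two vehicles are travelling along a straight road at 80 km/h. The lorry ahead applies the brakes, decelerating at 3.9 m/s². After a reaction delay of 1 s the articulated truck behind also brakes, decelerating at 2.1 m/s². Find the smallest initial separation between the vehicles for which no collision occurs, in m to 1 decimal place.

80 km/h ÷ 3.6 = 22.2222 m/s.
Leader travels v²/(2a_L) = 493.826 / 7.800 = 63.311 m before stopping.
Follower covers v·t_r = 22.2222 × 1 = 22.222 m while reacting, then v²/(2a_F) = 493.826 / 4.200 = 117.578 m while braking, for a total of 22.222 + 117.578 = 139.800 m.
Since a_F ≤ a_L and the follower starts braking later, the follower is never slower than the leader, so the closest approach is when both have stopped.
Minimum gap = 139.800 − 63.311 = 76.489 m.

Minimum gap ≈ 76.5 m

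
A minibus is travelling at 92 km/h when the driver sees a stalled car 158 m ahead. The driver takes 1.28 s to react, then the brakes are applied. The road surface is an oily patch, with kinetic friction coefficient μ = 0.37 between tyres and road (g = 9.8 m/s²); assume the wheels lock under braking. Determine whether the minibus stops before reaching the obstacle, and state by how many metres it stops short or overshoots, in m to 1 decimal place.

Yes — it stops 35.2 m short of the obstacle

92 km/h ÷ 3.6 = 25.5556 m/s.
a = μg = 0.37 × 9.8 = 3.626 m/s².
Reaction distance = 25.5556 × 1.28 = 32.711 m.
Braking distance = v²/(2a) = 653.089 / 7.252 = 90.056 m.
Total stopping distance = 32.711 + 90.056 = 122.767 m, vs 158 m available — it stops with 158 − 122.767 = 35.233 m to spare.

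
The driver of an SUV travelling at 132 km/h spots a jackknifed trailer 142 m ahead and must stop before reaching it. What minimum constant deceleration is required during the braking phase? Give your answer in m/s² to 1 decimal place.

Required deceleration ≈ 4.7 m/s²

132 km/h ÷ 3.6 = 36.6667 m/s.
v² = 2a·d ⇒ a = v²/(2d) = 36.6667² / (2 × 142.000) = 1344.447 / 284.000 = 4.7340 m/s².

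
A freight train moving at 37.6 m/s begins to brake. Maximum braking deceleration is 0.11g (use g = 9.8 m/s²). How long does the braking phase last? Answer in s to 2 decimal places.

Braking time ≈ 34.88 s

a = 0.11 × 9.8 = 1.078 m/s².
Braking time = v/a = 37.6000 / 1.078 = 34.879 s.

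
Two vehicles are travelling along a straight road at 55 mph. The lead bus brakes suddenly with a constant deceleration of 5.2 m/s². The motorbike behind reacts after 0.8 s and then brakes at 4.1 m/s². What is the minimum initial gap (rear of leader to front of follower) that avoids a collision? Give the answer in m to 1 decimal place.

Minimum gap ≈ 35.3 m

55 mph × 0.44704 = 24.5872 m/s.
Leader travels v²/(2a_L) = 604.530 / 10.400 = 58.128 m before stopping.
Follower covers v·t_r = 24.5872 × 0.8 = 19.670 m while reacting, then v²/(2a_F) = 604.530 / 8.200 = 73.723 m while braking, for a total of 19.670 + 73.723 = 93.393 m.
Since a_F ≤ a_L and the follower starts braking later, the follower is never slower than the leader, so the closest approach is when both have stopped.
Minimum gap = 93.393 − 58.128 = 35.265 m.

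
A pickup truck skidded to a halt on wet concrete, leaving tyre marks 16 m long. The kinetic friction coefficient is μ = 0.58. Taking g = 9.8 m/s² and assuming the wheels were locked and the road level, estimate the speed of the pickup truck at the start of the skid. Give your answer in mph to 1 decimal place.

Initial speed ≈ 30.2 mph

Deceleration a = μg = 0.58 × 9.8 = 5.684 m/s².
v = √(2a·d) = √(2 × 5.684 × 16) = √181.888 = 13.4866 m/s.
= 13.4866 ÷ 0.44704 = 30.169 mph.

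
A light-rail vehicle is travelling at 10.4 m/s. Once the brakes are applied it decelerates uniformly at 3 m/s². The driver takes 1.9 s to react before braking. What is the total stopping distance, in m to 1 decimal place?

Reaction distance = v·t_r = 10.4000 × 1.9 = 19.760 m.
Braking distance = v²/(2a) = 10.4000² / (2 × 3.000) = 108.160 / 6.000 = 18.027 m.
Total = 19.760 + 18.027 = 37.787 m.

Total stopping distance ≈ 37.8 m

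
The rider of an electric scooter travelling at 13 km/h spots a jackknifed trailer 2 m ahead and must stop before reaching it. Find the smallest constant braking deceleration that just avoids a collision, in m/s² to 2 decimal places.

13 km/h ÷ 3.6 = 3.6111 m/s.
v² = 2a·d ⇒ a = v²/(2d) = 3.6111² / (2 × 2.000) = 13.040 / 4.000 = 3.2600 m/s².

Required deceleration ≈ 3.26 m/s²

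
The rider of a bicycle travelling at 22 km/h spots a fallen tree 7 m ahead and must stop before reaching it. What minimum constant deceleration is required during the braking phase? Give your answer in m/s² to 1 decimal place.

22 km/h ÷ 3.6 = 6.1111 m/s.
v² = 2a·d ⇒ a = v²/(2d) = 6.1111² / (2 × 7.000) = 37.346 / 14.000 = 2.6676 m/s².

Required deceleration ≈ 2.7 m/s²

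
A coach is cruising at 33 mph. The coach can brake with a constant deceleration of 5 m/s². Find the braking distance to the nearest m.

33 mph × 0.44704 = 14.7523 m/s.
Braking distance = v²/(2a) = 14.7523² / (2 × 5.000) = 217.630 / 10.000 = 21.763 m.

Braking distance ≈ 22 m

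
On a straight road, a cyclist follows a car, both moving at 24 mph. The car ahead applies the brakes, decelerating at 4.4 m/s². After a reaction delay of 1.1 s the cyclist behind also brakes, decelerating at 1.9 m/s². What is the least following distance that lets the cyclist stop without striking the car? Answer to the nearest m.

24 mph × 0.44704 = 10.7290 m/s.
Leader travels v²/(2a_L) = 115.111 / 8.800 = 13.081 m before stopping.
Follower covers v·t_r = 10.7290 × 1.1 = 11.802 m while reacting, then v²/(2a_F) = 115.111 / 3.800 = 30.292 m while braking, for a total of 11.802 + 30.292 = 42.094 m.
Since a_F ≤ a_L and the follower starts braking later, the follower is never slower than the leader, so the closest approach is when both have stopped.
Minimum gap = 42.094 − 13.081 = 29.013 m.

Minimum gap ≈ 29 m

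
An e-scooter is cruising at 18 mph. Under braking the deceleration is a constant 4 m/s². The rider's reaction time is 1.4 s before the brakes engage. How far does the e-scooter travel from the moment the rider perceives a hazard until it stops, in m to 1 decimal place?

18 mph × 0.44704 = 8.0467 m/s.
Reaction distance = v·t_r = 8.0467 × 1.4 = 11.265 m.
Braking distance = v²/(2a) = 8.0467² / (2 × 4.000) = 64.749 / 8.000 = 8.094 m.
Total = 11.265 + 8.094 = 19.359 m.

Total stopping distance ≈ 19.4 m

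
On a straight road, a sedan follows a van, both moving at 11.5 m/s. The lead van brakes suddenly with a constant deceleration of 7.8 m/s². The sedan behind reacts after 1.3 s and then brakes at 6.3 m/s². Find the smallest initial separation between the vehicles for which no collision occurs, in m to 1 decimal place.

Leader travels v²/(2a_L) = 132.250 / 15.600 = 8.478 m before stopping.
Follower covers v·t_r = 11.5000 × 1.3 = 14.950 m while reacting, then v²/(2a_F) = 132.250 / 12.600 = 10.496 m while braking, for a total of 14.950 + 10.496 = 25.446 m.
Since a_F ≤ a_L and the follower starts braking later, the follower is never slower than the leader, so the closest approach is when both have stopped.
Minimum gap = 25.446 − 8.478 = 16.968 m.

Minimum gap ≈ 17.0 m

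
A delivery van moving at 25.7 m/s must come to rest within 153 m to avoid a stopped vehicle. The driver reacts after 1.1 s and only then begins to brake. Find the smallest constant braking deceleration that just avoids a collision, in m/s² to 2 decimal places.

Distance covered during reaction = 25.7000 × 1.1 = 28.270 m.
Distance available for braking: 153 − 28.270 = 124.730 m.
v² = 2a·d ⇒ a = v²/(2d) = 25.7000² / (2 × 124.730) = 660.490 / 249.460 = 2.6477 m/s².

Required deceleration ≈ 2.65 m/s²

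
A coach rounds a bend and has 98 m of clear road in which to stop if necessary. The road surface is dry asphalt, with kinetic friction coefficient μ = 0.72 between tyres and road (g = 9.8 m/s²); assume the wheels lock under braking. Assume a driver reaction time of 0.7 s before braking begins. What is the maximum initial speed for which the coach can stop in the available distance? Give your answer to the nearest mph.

Maximum speed ≈ 73 mph

a = μg = 0.72 × 9.8 = 7.056 m/s².
Stopping distance: v·t_r + v²/(2a) = 98 with t_r = 0.7 s and a = 7.056 m/s².
So v² + 9.878 v − 1382.98 = 0.
Positive root: v = −a·t_r + √((a·t_r)² + 2a·d) = −4.939 + √(24.394 + 1382.98) = 32.5760 m/s.
32.5760 m/s ÷ 0.44704 = 72.870 mph.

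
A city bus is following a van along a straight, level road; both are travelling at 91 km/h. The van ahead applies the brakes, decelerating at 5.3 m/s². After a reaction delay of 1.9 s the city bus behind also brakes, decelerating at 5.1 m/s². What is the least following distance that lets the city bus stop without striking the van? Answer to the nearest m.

Minimum gap ≈ 50 m

91 km/h ÷ 3.6 = 25.2778 m/s.
Leader travels v²/(2a_L) = 638.967 / 10.600 = 60.280 m before stopping.
Follower covers v·t_r = 25.2778 × 1.9 = 48.028 m while reacting, then v²/(2a_F) = 638.967 / 10.200 = 62.644 m while braking, for a total of 48.028 + 62.644 = 110.672 m.
Since a_F ≤ a_L and the follower starts braking later, the follower is never slower than the leader, so the closest approach is when both have stopped.
Minimum gap = 110.672 − 60.280 = 50.392 m.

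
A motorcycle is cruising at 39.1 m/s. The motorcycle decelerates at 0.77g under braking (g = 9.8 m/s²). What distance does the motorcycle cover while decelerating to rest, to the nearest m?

a = 0.77 × 9.8 = 7.546 m/s².
Braking distance = v²/(2a) = 39.1000² / (2 × 7.546) = 1528.810 / 15.092 = 101.299 m.

Braking distance ≈ 101 m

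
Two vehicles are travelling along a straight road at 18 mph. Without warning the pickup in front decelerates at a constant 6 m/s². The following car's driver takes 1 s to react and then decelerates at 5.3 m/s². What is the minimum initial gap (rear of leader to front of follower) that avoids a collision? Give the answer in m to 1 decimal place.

Minimum gap ≈ 8.8 m

18 mph × 0.44704 = 8.0467 m/s.
Leader travels v²/(2a_L) = 64.749 / 12.000 = 5.396 m before stopping.
Follower covers v·t_r = 8.0467 × 1 = 8.047 m while reacting, then v²/(2a_F) = 64.749 / 10.600 = 6.108 m while braking, for a total of 8.047 + 6.108 = 14.155 m.
Since a_F ≤ a_L and the follower starts braking later, the follower is never slower than the leader, so the closest approach is when both have stopped.
Minimum gap = 14.155 − 5.396 = 8.759 m.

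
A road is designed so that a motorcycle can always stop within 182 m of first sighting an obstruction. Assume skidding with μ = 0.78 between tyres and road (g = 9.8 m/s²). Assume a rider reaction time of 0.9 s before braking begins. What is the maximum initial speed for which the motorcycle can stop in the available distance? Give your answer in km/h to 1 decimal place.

Maximum speed ≈ 166.7 km/h

a = μg = 0.78 × 9.8 = 7.644 m/s².
Stopping distance: v·t_r + v²/(2a) = 182 with t_r = 0.9 s and a = 7.644 m/s².
So v² + 13.759 v − 2782.42 = 0.
Positive root: v = −a·t_r + √((a·t_r)² + 2a·d) = −6.880 + √(47.334 + 2782.42) = 46.3154 m/s.
46.3154 m/s × 3.6 = 166.735 km/h.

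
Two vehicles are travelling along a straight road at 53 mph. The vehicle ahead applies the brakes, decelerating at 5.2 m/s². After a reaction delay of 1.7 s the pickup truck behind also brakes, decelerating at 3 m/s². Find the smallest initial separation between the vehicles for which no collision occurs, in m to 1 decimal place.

Minimum gap ≈ 79.9 m

53 mph × 0.44704 = 23.6931 m/s.
Leader travels v²/(2a_L) = 561.363 / 10.400 = 53.977 m before stopping.
Follower covers v·t_r = 23.6931 × 1.7 = 40.278 m while reacting, then v²/(2a_F) = 561.363 / 6.000 = 93.561 m while braking, for a total of 40.278 + 93.561 = 133.839 m.
Since a_F ≤ a_L and the follower starts braking later, the follower is never slower than the leader, so the closest approach is when both have stopped.
Minimum gap = 133.839 − 53.977 = 79.862 m.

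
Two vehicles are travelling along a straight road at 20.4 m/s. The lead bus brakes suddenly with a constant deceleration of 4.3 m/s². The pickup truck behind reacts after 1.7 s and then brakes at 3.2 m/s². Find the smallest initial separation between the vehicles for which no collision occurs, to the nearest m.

Leader travels v²/(2a_L) = 416.160 / 8.600 = 48.391 m before stopping.
Follower covers v·t_r = 20.4000 × 1.7 = 34.680 m while reacting, then v²/(2a_F) = 416.160 / 6.400 = 65.025 m while braking, for a total of 34.680 + 65.025 = 99.705 m.
Since a_F ≤ a_L and the follower starts braking later, the follower is never slower than the leader, so the closest approach is when both have stopped.
Minimum gap = 99.705 − 48.391 = 51.314 m.

Minimum gap ≈ 51 m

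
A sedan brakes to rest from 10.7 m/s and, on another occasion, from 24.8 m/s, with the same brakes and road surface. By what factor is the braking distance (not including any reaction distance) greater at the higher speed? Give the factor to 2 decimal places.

Braking distance d = v²/(2a), so with a fixed, d ∝ v².
Factor = (24.8/10.7)² = 2.3178² = 5.3722.

Factor ≈ 5.37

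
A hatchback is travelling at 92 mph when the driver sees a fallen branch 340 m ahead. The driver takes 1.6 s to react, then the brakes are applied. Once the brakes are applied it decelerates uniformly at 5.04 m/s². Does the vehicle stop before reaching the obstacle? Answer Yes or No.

92 mph × 0.44704 = 41.1277 m/s.
Reaction distance = 41.1277 × 1.6 = 65.804 m.
Braking distance = v²/(2a) = 1691.488 / 10.080 = 167.806 m.
Total stopping distance = 65.804 + 167.806 = 233.610 m, vs 340 m available — it stops with 340 − 233.610 = 106.390 m to spare.

Yes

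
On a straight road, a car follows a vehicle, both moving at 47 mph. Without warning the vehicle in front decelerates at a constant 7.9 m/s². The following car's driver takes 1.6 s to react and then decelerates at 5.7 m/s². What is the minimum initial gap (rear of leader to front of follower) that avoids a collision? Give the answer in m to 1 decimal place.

47 mph × 0.44704 = 21.0109 m/s.
Leader travels v²/(2a_L) = 441.458 / 15.800 = 27.940 m before stopping.
Follower covers v·t_r = 21.0109 × 1.6 = 33.617 m while reacting, then v²/(2a_F) = 441.458 / 11.400 = 38.724 m while braking, for a total of 33.617 + 38.724 = 72.341 m.
Since a_F ≤ a_L and the follower starts braking later, the follower is never slower than the leader, so the closest approach is when both have stopped.
Minimum gap = 72.341 − 27.940 = 44.401 m.

Minimum gap ≈ 44.4 m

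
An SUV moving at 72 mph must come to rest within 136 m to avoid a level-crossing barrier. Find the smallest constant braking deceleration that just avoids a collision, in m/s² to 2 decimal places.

Required deceleration ≈ 3.81 m/s²

72 mph × 0.44704 = 32.1869 m/s.
v² = 2a·d ⇒ a = v²/(2d) = 32.1869² / (2 × 136.000) = 1035.997 / 272.000 = 3.8088 m/s².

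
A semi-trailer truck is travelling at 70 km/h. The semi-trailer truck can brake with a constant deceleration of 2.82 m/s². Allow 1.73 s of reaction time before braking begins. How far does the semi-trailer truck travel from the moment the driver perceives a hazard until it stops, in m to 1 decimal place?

Total stopping distance ≈ 100.7 m

70 km/h ÷ 3.6 = 19.4444 m/s.
Reaction distance = v·t_r = 19.4444 × 1.73 = 33.639 m.
Braking distance = v²/(2a) = 19.4444² / (2 × 2.820) = 378.085 / 5.640 = 67.036 m.
Total = 33.639 + 67.036 = 100.675 m.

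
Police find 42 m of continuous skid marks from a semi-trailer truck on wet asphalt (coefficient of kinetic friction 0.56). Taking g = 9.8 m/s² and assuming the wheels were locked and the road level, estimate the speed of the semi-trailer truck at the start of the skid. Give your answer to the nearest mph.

Initial speed ≈ 48 mph

Deceleration a = μg = 0.56 × 9.8 = 5.488 m/s².
v = √(2a·d) = √(2 × 5.488 × 42) = √460.992 = 21.4707 m/s.
= 21.4707 ÷ 0.44704 = 48.029 mph.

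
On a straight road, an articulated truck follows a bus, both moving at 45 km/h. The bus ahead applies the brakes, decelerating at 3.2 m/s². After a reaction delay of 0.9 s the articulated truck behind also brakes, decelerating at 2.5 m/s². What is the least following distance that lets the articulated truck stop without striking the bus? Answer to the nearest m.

45 km/h ÷ 3.6 = 12.5000 m/s.
Leader travels v²/(2a_L) = 156.250 / 6.400 = 24.414 m before stopping.
Follower covers v·t_r = 12.5000 × 0.9 = 11.250 m while reacting, then v²/(2a_F) = 156.250 / 5.000 = 31.250 m while braking, for a total of 11.250 + 31.250 = 42.500 m.
Since a_F ≤ a_L and the follower starts braking later, the follower is never slower than the leader, so the closest approach is when both have stopped.
Minimum gap = 42.500 − 24.414 = 18.086 m.

Minimum gap ≈ 18 m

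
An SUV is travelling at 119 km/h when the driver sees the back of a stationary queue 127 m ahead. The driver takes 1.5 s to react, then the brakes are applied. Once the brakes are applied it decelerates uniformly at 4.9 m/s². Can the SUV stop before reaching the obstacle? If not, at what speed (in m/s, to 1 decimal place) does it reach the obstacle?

119 km/h ÷ 3.6 = 33.0556 m/s.
Reaction distance = 33.0556 × 1.5 = 49.583 m.
Braking distance needed to stop: v²/(2a) = 1092.673 / 9.800 = 111.497 m, so total needed = 49.583 + 111.497 = 161.080 m > 127 m — it cannot stop.
Distance remaining when braking begins: 127 − 49.583 = 77.417 m.
v² = v₀² − 2a·d = 1092.673 − 2 × 4.900 × 77.417 = 333.986 m²/s².
v = √333.986 = 18.275 m/s.

No — it strikes the obstacle at 18.3 m/s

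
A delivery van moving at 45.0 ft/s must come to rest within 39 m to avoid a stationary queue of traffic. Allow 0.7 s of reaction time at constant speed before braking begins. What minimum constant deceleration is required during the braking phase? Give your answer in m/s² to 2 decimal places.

45 ft/s × 0.3048 = 13.7160 m/s.
Distance covered during reaction = 13.7160 × 0.7 = 9.601 m.
Distance available for braking: 39 − 9.601 = 29.399 m.
v² = 2a·d ⇒ a = v²/(2d) = 13.7160² / (2 × 29.399) = 188.129 / 58.798 = 3.1996 m/s².

Required deceleration ≈ 3.20 m/s²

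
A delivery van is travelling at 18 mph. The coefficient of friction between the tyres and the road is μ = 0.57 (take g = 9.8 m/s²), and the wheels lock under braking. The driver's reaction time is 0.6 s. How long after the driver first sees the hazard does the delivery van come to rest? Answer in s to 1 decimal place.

18 mph × 0.44704 = 8.0467 m/s.
a = μg = 0.57 × 9.8 = 5.586 m/s².
Braking time = v/a = 8.0467 / 5.586 = 1.441 s.
Total = 0.6 + 1.441 = 2.041 s.

Total time ≈ 2.0 s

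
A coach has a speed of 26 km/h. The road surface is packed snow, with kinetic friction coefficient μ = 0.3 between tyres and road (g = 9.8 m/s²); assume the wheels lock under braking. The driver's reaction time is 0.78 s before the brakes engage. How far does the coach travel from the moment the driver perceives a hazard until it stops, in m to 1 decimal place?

26 km/h ÷ 3.6 = 7.2222 m/s.
a = μg = 0.3 × 9.8 = 2.940 m/s².
Reaction distance = v·t_r = 7.2222 × 0.78 = 5.633 m.
Braking distance = v²/(2a) = 7.2222² / (2 × 2.940) = 52.160 / 5.880 = 8.871 m.
Total = 5.633 + 8.871 = 14.504 m.

Total stopping distance ≈ 14.5 m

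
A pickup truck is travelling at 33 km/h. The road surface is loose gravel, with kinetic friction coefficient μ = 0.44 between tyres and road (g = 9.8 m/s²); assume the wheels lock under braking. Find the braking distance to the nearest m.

33 km/h ÷ 3.6 = 9.1667 m/s.
a = μg = 0.44 × 9.8 = 4.312 m/s².
Braking distance = v²/(2a) = 9.1667² / (2 × 4.312) = 84.028 / 8.624 = 9.744 m.

Braking distance ≈ 10 m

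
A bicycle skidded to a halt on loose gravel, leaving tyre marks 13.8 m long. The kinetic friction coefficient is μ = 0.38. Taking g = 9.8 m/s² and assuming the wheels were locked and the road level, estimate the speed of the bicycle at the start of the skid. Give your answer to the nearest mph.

Initial speed ≈ 23 mph

Deceleration a = μg = 0.38 × 9.8 = 3.724 m/s².
v = √(2a·d) = √(2 × 3.724 × 13.8) = √102.782 = 10.1381 m/s.
= 10.1381 ÷ 0.44704 = 22.678 mph.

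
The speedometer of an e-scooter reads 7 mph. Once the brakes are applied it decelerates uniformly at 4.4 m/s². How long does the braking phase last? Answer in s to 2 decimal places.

Braking time ≈ 0.71 s

7 mph × 0.44704 = 3.1293 m/s.
Braking time = v/a = 3.1293 / 4.400 = 0.711 s.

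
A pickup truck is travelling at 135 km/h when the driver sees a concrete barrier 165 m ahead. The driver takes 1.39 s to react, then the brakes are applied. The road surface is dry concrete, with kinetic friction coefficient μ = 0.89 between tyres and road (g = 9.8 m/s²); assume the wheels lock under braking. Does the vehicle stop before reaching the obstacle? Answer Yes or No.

135 km/h ÷ 3.6 = 37.5000 m/s.
a = μg = 0.89 × 9.8 = 8.722 m/s².
Reaction distance = 37.5000 × 1.39 = 52.125 m.
Braking distance = v²/(2a) = 1406.250 / 17.444 = 80.615 m.
Total stopping distance = 52.125 + 80.615 = 132.740 m, vs 165 m available — it stops with 165 − 132.740 = 32.260 m to spare.

Yes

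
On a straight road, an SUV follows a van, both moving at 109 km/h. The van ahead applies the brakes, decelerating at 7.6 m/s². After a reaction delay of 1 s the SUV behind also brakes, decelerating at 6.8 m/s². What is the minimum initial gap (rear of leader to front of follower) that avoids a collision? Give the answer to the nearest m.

109 km/h ÷ 3.6 = 30.2778 m/s.
Leader travels v²/(2a_L) = 916.745 / 15.200 = 60.312 m before stopping.
Follower covers v·t_r = 30.2778 × 1 = 30.278 m while reacting, then v²/(2a_F) = 916.745 / 13.600 = 67.408 m while braking, for a total of 30.278 + 67.408 = 97.686 m.
Since a_F ≤ a_L and the follower starts braking later, the follower is never slower than the leader, so the closest approach is when both have stopped.
Minimum gap = 97.686 − 60.312 = 37.374 m.

Minimum gap ≈ 37 m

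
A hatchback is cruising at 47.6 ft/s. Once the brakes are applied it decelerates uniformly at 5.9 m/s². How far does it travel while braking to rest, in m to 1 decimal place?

Braking distance ≈ 17.8 m

47.6 ft/s × 0.3048 = 14.5085 m/s.
Braking distance = v²/(2a) = 14.5085² / (2 × 5.900) = 210.497 / 11.800 = 17.839 m.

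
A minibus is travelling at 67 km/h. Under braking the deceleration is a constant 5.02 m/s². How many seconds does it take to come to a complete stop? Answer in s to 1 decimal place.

67 km/h ÷ 3.6 = 18.6111 m/s.
Braking time = v/a = 18.6111 / 5.020 = 3.707 s.

Braking time ≈ 3.7 s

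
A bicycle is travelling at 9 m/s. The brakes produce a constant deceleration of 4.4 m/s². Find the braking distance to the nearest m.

Braking distance ≈ 9 m

Braking distance = v²/(2a) = 9.0000² / (2 × 4.400) = 81.000 / 8.800 = 9.205 m.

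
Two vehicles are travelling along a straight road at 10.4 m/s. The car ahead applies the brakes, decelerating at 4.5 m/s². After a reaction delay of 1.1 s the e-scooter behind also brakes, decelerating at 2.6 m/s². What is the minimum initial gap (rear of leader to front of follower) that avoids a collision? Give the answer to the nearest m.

Minimum gap ≈ 20 m

Leader travels v²/(2a_L) = 108.160 / 9.000 = 12.018 m before stopping.
Follower covers v·t_r = 10.4000 × 1.1 = 11.440 m while reacting, then v²/(2a_F) = 108.160 / 5.200 = 20.800 m while braking, for a total of 11.440 + 20.800 = 32.240 m.
Since a_F ≤ a_L and the follower starts braking later, the follower is never slower than the leader, so the closest approach is when both have stopped.
Minimum gap = 32.240 − 12.018 = 20.222 m.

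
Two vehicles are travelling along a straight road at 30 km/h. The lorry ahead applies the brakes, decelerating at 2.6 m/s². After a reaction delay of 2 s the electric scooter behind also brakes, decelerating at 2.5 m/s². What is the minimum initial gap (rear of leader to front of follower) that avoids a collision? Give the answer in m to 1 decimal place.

30 km/h ÷ 3.6 = 8.3333 m/s.
Leader travels v²/(2a_L) = 69.444 / 5.200 = 13.355 m before stopping.
Follower covers v·t_r = 8.3333 × 2 = 16.667 m while reacting, then v²/(2a_F) = 69.444 / 5.000 = 13.889 m while braking, for a total of 16.667 + 13.889 = 30.556 m.
Since a_F ≤ a_L and the follower starts braking later, the follower is never slower than the leader, so the closest approach is when both have stopped.
Minimum gap = 30.556 − 13.355 = 17.201 m.

Minimum gap ≈ 17.2 m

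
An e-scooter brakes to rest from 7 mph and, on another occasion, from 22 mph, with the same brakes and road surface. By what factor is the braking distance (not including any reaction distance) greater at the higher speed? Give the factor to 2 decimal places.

Factor ≈ 9.88

Braking distance d = v²/(2a), so with a fixed, d ∝ v².
Factor = (22/7)² = 3.1429² = 9.8778.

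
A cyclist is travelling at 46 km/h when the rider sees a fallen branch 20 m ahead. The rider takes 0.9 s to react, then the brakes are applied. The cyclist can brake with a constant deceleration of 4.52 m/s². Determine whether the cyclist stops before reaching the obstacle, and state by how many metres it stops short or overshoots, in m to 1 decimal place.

46 km/h ÷ 3.6 = 12.7778 m/s.
Reaction distance = 12.7778 × 0.9 = 11.500 m.
Braking distance = v²/(2a) = 163.272 / 9.040 = 18.061 m.
Total stopping distance = 11.500 + 18.061 = 29.561 m, vs 20 m available — it cannot stop in time and overshoots by 29.561 − 20 = 9.561 m.

No — it overshoots by 9.6 m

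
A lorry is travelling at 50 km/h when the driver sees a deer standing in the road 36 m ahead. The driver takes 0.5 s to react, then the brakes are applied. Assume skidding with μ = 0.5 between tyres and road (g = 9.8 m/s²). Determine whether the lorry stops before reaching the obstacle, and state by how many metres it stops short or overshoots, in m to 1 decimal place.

Yes — it stops 9.4 m short of the obstacle

50 km/h ÷ 3.6 = 13.8889 m/s.
a = μg = 0.5 × 9.8 = 4.900 m/s².
Reaction distance = 13.8889 × 0.5 = 6.944 m.
Braking distance = v²/(2a) = 192.902 / 9.800 = 19.684 m.
Total stopping distance = 6.944 + 19.684 = 26.628 m, vs 36 m available — it stops with 36 − 26.628 = 9.372 m to spare.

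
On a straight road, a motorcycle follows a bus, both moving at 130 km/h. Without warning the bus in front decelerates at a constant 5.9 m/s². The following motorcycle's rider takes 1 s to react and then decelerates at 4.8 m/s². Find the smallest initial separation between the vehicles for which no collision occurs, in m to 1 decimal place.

Minimum gap ≈ 61.4 m

130 km/h ÷ 3.6 = 36.1111 m/s.
Leader travels v²/(2a_L) = 1304.012 / 11.800 = 110.509 m before stopping.
Follower covers v·t_r = 36.1111 × 1 = 36.111 m while reacting, then v²/(2a_F) = 1304.012 / 9.600 = 135.835 m while braking, for a total of 36.111 + 135.835 = 171.946 m.
Since a_F ≤ a_L and the follower starts braking later, the follower is never slower than the leader, so the closest approach is when both have stopped.
Minimum gap = 171.946 − 110.509 = 61.437 m.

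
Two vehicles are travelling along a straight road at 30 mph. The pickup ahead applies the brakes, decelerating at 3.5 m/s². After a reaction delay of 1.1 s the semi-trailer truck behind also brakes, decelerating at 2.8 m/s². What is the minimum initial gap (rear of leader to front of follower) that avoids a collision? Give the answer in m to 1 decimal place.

30 mph × 0.44704 = 13.4112 m/s.
Leader travels v²/(2a_L) = 179.860 / 7.000 = 25.694 m before stopping.
Follower covers v·t_r = 13.4112 × 1.1 = 14.752 m while reacting, then v²/(2a_F) = 179.860 / 5.600 = 32.118 m while braking, for a total of 14.752 + 32.118 = 46.870 m.
Since a_F ≤ a_L and the follower starts braking later, the follower is never slower than the leader, so the closest approach is when both have stopped.
Minimum gap = 46.870 − 25.694 = 21.176 m.

Minimum gap ≈ 21.2 m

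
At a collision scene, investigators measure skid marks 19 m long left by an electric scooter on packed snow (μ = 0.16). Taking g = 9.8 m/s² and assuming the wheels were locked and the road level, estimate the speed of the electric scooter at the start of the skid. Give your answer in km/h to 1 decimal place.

Deceleration a = μg = 0.16 × 9.8 = 1.568 m/s².
v = √(2a·d) = √(2 × 1.568 × 19) = √59.584 = 7.7191 m/s.
= 7.7191 × 3.6 = 27.789 km/h.

Initial speed ≈ 27.8 km/h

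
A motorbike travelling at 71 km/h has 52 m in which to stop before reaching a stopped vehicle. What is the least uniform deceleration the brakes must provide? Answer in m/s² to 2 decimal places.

71 km/h ÷ 3.6 = 19.7222 m/s.
v² = 2a·d ⇒ a = v²/(2d) = 19.7222² / (2 × 52.000) = 388.965 / 104.000 = 3.7400 m/s².

Required deceleration ≈ 3.74 m/s²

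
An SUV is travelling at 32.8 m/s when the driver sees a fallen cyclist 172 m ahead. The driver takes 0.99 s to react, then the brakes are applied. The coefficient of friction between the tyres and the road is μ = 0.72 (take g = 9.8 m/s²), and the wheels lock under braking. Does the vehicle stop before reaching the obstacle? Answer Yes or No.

Yes

a = μg = 0.72 × 9.8 = 7.056 m/s².
Reaction distance = 32.8000 × 0.99 = 32.472 m.
Braking distance = v²/(2a) = 1075.840 / 14.112 = 76.236 m.
Total stopping distance = 32.472 + 76.236 = 108.708 m, vs 172 m available — it stops with 172 − 108.708 = 63.292 m to spare.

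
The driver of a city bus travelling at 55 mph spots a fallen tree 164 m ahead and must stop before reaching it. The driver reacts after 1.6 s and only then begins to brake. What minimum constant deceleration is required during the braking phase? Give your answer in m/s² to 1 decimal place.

Required deceleration ≈ 2.4 m/s²

55 mph × 0.44704 = 24.5872 m/s.
Distance covered during reaction = 24.5872 × 1.6 = 39.340 m.
Distance available for braking: 164 − 39.340 = 124.660 m.
v² = 2a·d ⇒ a = v²/(2d) = 24.5872² / (2 × 124.660) = 604.530 / 249.320 = 2.4247 m/s².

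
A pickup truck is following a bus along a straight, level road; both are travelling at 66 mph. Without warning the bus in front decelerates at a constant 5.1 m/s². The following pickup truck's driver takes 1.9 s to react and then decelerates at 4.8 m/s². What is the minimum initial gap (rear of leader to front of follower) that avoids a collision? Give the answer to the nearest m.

66 mph × 0.44704 = 29.5046 m/s.
Leader travels v²/(2a_L) = 870.521 / 10.200 = 85.345 m before stopping.
Follower covers v·t_r = 29.5046 × 1.9 = 56.059 m while reacting, then v²/(2a_F) = 870.521 / 9.600 = 90.679 m while braking, for a total of 56.059 + 90.679 = 146.738 m.
Since a_F ≤ a_L and the follower starts braking later, the follower is never slower than the leader, so the closest approach is when both have stopped.
Minimum gap = 146.738 − 85.345 = 61.393 m.

Minimum gap ≈ 61 m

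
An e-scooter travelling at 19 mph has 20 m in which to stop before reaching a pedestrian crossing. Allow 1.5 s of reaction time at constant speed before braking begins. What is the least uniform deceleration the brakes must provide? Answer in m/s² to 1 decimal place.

19 mph × 0.44704 = 8.4938 m/s.
Distance covered during reaction = 8.4938 × 1.5 = 12.741 m.
Distance available for braking: 20 − 12.741 = 7.259 m.
v² = 2a·d ⇒ a = v²/(2d) = 8.4938² / (2 × 7.259) = 72.145 / 14.518 = 4.9693 m/s².

Required deceleration ≈ 5.0 m/s²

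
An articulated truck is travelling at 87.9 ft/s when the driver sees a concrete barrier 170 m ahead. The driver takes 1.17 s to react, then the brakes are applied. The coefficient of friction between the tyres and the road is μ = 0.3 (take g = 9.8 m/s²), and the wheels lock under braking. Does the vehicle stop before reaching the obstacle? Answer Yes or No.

Yes

87.9 ft/s × 0.3048 = 26.7919 m/s.
a = μg = 0.3 × 9.8 = 2.940 m/s².
Reaction distance = 26.7919 × 1.17 = 31.347 m.
Braking distance = v²/(2a) = 717.806 / 5.880 = 122.076 m.
Total stopping distance = 31.347 + 122.076 = 153.423 m, vs 170 m available — it stops with 170 − 153.423 = 16.577 m to spare.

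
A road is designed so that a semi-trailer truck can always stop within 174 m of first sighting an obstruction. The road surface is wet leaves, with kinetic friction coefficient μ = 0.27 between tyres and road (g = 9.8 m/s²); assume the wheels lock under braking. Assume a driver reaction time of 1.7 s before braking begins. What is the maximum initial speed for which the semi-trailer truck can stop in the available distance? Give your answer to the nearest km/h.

Maximum speed ≈ 94 km/h

a = μg = 0.27 × 9.8 = 2.646 m/s².
Stopping distance: v·t_r + v²/(2a) = 174 with t_r = 1.7 s and a = 2.646 m/s².
So v² + 8.996 v − 920.81 = 0.
Positive root: v = −a·t_r + √((a·t_r)² + 2a·d) = −4.498 + √(20.232 + 920.81) = 26.1784 m/s.
26.1784 m/s × 3.6 = 94.242 km/h.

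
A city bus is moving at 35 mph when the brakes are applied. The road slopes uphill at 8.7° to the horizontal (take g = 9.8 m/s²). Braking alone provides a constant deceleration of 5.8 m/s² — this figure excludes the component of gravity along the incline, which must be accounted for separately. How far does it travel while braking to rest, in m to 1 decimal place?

35 mph × 0.44704 = 15.6464 m/s.
Gravity along the uphill slope adds to the braking deceleration: a_eff = 5.800 + 9.8·sin 8.7° = 5.800 + 1.482 = 7.282 m/s².
Braking distance = v²/(2a) = 15.6464² / (2 × 7.282) = 244.810 / 14.564 = 16.809 m.

Braking distance ≈ 16.8 m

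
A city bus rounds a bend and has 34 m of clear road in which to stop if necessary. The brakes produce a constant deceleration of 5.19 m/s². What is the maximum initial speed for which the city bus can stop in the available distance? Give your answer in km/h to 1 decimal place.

v²/(2a) = d ⇒ v = √(2 × 5.190 × 34) = √352.92 = 18.7862 m/s.
18.7862 m/s × 3.6 = 67.630 km/h.

Maximum speed ≈ 67.6 km/h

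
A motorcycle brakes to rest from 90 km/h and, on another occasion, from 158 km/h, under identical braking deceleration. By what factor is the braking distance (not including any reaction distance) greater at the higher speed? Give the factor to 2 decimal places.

Factor ≈ 3.08

Braking distance d = v²/(2a), so with a fixed, d ∝ v².
Factor = (158/90)² = 1.7556² = 3.0821.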